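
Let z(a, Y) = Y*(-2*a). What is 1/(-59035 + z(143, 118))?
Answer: -1/92783 ≈ -1.0778e-5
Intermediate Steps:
z(a, Y) = -2*Y*a
1/(-59035 + z(143, 118)) = 1/(-59035 - 2*118*143) = 1/(-59035 - 33748) = 1/(-92783) = -1/92783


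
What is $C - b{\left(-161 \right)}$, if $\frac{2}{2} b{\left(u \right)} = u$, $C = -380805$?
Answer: $-380644$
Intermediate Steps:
$b{\left(u \right)} = u$
$C - b{\left(-161 \right)} = -380805 - -161 = -380805 + 161 = -380644$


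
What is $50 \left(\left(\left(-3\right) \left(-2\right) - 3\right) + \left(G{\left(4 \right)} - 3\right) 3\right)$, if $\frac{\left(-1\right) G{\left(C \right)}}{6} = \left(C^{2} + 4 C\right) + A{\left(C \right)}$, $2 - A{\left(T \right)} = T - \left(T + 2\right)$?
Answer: $-32700$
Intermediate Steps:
$A{\left(T \right)} = 4$ ($A{\left(T \right)} = 2 - \left(T - \left(T + 2\right)\right) = 2 - \left(T - \left(2 + T\right)\right) = 2 - -2 = 2 + 2 = 4$)
$G{\left(C \right)} = -24 - 24 C - 6 C^{2}$ ($G{\left(C \right)} = - 6 \left(\left(C^{2} + 4 C\right) + 4\right) = - 6 \left(4 + C^{2} + 4 C\right) = -24 - 24 C - 6 C^{2}$)
$50 \left(\left(\left(-3\right) \left(-2\right) - 3\right) + \left(G{\left(4 \right)} - 3\right) 3\right) = 50 \left(\left(\left(-3\right) \left(-2\right) - 3\right) + \left(\left(-24 - 96 - 6 \cdot 4^{2}\right) - 3\right) 3\right) = 50 \left(\left(6 - 3\right) + \left(\left(-24 - 96 - 96\right) - 3\right) 3\right) = 50 \left(3 + \left(\left(-24 - 96 - 96\right) - 3\right) 3\right) = 50 \left(3 + \left(-216 - 3\right) 3\right) = 50 \left(3 - 657\right) = 50 \left(-654\right) = -32700$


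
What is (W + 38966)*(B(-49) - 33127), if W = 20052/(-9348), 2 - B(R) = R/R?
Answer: -1005468277218/779 ≈ -1.2907e+9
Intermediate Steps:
B(R) = 1 (B(R) = 2 - R/R = 2 - 1*1 = 2 - 1 = 1)
W = -1671/779 (W = 20052*(-1/9348) = -1671/779 ≈ -2.1451)
(W + 38966)*(B(-49) - 33127) = (-1671/779 + 38966)*(1 - 33127) = (30352843/779)*(-33126) = -1005468277218/779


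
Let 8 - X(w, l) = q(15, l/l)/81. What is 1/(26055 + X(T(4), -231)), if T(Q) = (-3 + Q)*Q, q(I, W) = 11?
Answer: 81/2111092 ≈ 3.8369e-5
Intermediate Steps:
T(Q) = Q*(-3 + Q)
X(w, l) = 637/81 (X(w, l) = 8 - 11/81 = 637/81)
1/(26055 + X(T(4), -231)) = 1/(26055 + 637/81) = 1/(2111092/81) = 81/2111092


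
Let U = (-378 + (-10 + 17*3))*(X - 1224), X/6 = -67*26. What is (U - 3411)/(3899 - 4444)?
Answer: -3931401/545 ≈ -7213.6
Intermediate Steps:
X = -10452 (X = 6*(-67*26) = 6*(-1742) = -10452)
U = 3934812 (U = (-378 + (-10 + 17*3))*(-10452 - 1224) = (-378 + (-10 + 51))*(-11676) = (-378 + 41)*(-11676) = -337*(-11676) = 3934812)
(U - 3411)/(3899 - 4444) = (3934812 - 3411)/(3899 - 4444) = 3931401/(-545) = 3931401*(-1/545) = -3931401/545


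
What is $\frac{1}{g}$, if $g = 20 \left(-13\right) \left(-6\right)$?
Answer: $\frac{1}{1560} \approx 0.00064103$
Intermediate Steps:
$g = 1560$ ($g = \left(-260\right) \left(-6\right) = 1560$)
$\frac{1}{g} = \frac{1}{1560}$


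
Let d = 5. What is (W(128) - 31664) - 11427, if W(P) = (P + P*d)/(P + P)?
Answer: -43088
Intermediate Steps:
W(P) = 3 (W(P) = (P + P*5)/(P + P) = (P + 5*P)/((2*P)) = (6*P)*(1/(2*P)) = 3)
(W(128) - 31664) - 11427 = (3 - 31664) - 11427 = -31661 - 11427 = -43088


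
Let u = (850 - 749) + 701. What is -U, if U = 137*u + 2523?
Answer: -112397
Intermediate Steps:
u = 802 (u = 101 + 701 = 802)
U = 112397 (U = 137*802 + 2523 = 109874 + 2523 = 112397)
-U = -1*112397 = -112397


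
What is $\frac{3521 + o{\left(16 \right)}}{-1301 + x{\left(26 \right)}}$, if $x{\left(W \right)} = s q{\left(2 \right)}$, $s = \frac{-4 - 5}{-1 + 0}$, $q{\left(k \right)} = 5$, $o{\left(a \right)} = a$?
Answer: $- \frac{3537}{1256} \approx -2.8161$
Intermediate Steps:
$s = 9$ ($s = - \frac{9}{-1} = \left(-9\right) \left(-1\right) = 9$)
$x{\left(W \right)} = 45$ ($x{\left(W \right)} = 9 \cdot 5 = 45$)
$\frac{3521 + o{\left(16 \right)}}{-1301 + x{\left(26 \right)}} = \frac{3521 + 16}{-1301 + 45} = \frac{3537}{-1256} = 3537 \left(- \frac{1}{1256}\right) = - \frac{3537}{1256}$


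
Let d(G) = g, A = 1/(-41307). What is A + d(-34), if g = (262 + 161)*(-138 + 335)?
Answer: 3442153616/41307 ≈ 83331.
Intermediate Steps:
A = -1/41307 ≈ -2.4209e-5
g = 83331 (g = 423*197 = 83331)
d(G) = 83331
A + d(-34) = -1/41307 + 83331 = 3442153616/41307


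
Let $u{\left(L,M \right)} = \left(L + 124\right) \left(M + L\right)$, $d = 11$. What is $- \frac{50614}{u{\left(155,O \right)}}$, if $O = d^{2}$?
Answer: $- \frac{25307}{38502} \approx -0.65729$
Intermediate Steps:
$O = 121$ ($O = 11^{2} = 121$)
$u{\left(L,M \right)} = \left(124 + L\right) \left(L + M\right)$
$- \frac{50614}{u{\left(155,O \right)}} = - \frac{50614}{155^{2} + 124 \cdot 155 + 124 \cdot 121 + 155 \cdot 121} = - \frac{50614}{24025 + 19220 + 15004 + 18755} = - \frac{50614}{77004} = \left(-50614\right) \frac{1}{77004} = - \frac{25307}{38502}$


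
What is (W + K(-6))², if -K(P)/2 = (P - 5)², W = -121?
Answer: 131769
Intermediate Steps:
K(P) = -2*(-5 + P)² (K(P) = -2*(P - 5)² = -2*(-5 + P)²)
(W + K(-6))² = (-121 - 2*(-5 - 6)²)² = (-121 - 2*(-11)²)² = (-121 - 2*121)² = (-121 - 242)² = (-363)² = 131769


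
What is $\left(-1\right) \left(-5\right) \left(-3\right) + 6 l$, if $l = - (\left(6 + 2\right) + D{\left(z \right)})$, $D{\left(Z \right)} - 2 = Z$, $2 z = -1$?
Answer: $-72$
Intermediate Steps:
$z = - \frac{1}{2}$ ($z = \frac{1}{2} \left(-1\right) = - \frac{1}{2} \approx -0.5$)
$D{\left(Z \right)} = 2 + Z$
$l = - \frac{19}{2}$ ($l = - (\left(6 + 2\right) + \left(2 - \frac{1}{2}\right)) = - (8 + \frac{3}{2}) = \left(-1\right) \frac{19}{2} = - \frac{19}{2} \approx -9.5$)
$\left(-1\right) \left(-5\right) \left(-3\right) + 6 l = \left(-1\right) \left(-5\right) \left(-3\right) + 6 \left(- \frac{19}{2}\right) = 5 \left(-3\right) - 57 = -15 - 57 = -72$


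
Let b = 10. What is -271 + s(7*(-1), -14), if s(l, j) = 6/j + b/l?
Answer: -1910/7 ≈ -272.86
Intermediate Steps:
s(l, j) = 6/j + 10/l
-271 + s(7*(-1), -14) = -271 + (6/(-14) + 10/((7*(-1)))) = -271 + (6*(-1/14) + 10/(-7)) = -271 + (-3/7 + 10*(-⅐)) = -271 + (-3/7 - 10/7) = -271 - 13/7 = -1910/7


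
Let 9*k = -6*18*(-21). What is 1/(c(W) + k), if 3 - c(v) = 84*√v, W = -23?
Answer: 85/75771 + 28*I*√23/75771 ≈ 0.0011218 + 0.0017722*I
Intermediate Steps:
k = 252 (k = (-6*18*(-21))/9 = (-108*(-21))/9 = (⅑)*2268 = 252)
c(v) = 3 - 84*√v
1/(c(W) + k) = 1/((3 - 84*I*√23) + 252) = 1/(255 - 84*I*√23)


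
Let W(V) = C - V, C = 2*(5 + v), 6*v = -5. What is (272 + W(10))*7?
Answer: 5677/3 ≈ 1892.3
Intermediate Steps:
v = -5/6 (v = (1/6)*(-5) = -5/6 ≈ -0.83333)
C = 25/3 (C = 2*(5 - 5/6) = 2*(25/6) = 25/3 ≈ 8.3333)
W(V) = 25/3 - V
(272 + W(10))*7 = (272 + (25/3 - 1*10))*7 = (272 + (25/3 - 10))*7 = (272 - 5/3)*7 = (811/3)*7 = 5677/3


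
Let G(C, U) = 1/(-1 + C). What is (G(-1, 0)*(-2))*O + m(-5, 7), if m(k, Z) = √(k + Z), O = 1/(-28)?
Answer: -1/28 + √2 ≈ 1.3785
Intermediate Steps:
O = -1/28 (O = 1*(-1/28) = -1/28 ≈ -0.035714)
m(k, Z) = √(Z + k)
(G(-1, 0)*(-2))*O + m(-5, 7) = (-2/(-1 - 1))*(-1/28) + √(7 - 5) = (-2/(-2))*(-1/28) + √2 = -½*(-2)*(-1/28) + √2 = 1*(-1/28) + √2 = -1/28 + √2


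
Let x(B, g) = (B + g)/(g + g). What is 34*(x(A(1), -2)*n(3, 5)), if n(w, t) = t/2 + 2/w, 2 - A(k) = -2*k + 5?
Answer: 323/4 ≈ 80.750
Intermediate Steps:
A(k) = -3 + 2*k (A(k) = 2 - (-2*k + 5) = 2 - (5 - 2*k) = 2 + (-5 + 2*k) = -3 + 2*k)
x(B, g) = (B + g)/(2*g) (x(B, g) = (B + g)/((2*g)) = (B + g)*(1/(2*g)) = (B + g)/(2*g))
n(w, t) = t/2 + 2/w (n(w, t) = t*(½) + 2/w = t/2 + 2/w)
34*(x(A(1), -2)*n(3, 5)) = 34*(((½)*((-3 + 2*1) - 2)/(-2))*((½)*5 + 2/3)) = 34*(((½)*(-½)*((-3 + 2) - 2))*(5/2 + 2*(⅓))) = 34*(((½)*(-½)*(-1 - 2))*(5/2 + ⅔)) = 34*(((½)*(-½)*(-3))*(19/6)) = 34*((¾)*(19/6)) = 34*(19/8) = 323/4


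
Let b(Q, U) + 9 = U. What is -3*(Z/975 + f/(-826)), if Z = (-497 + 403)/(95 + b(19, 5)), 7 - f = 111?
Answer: -653554/1744925 ≈ -0.37455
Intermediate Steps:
f = -104 (f = 7 - 1*111 = 7 - 111 = -104)
b(Q, U) = -9 + U
Z = -94/91 (Z = (-497 + 403)/(95 + (-9 + 5)) = -94/(95 - 4) = -94/91 ≈ -1.0330)
-3*(Z/975 + f/(-826)) = -3*(-94/91/975 - 104/(-826)) = -3*(-94/91*1/975 - 104*(-1/826)) = -3*(-94/88725 + 52/413) = -3*653554/5234775 = -653554/1744925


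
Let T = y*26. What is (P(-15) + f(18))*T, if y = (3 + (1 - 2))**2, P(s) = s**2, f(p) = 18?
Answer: 25272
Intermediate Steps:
y = 4 (y = (3 - 1)**2 = 2**2 = 4)
T = 104 (T = 4*26 = 104)
(P(-15) + f(18))*T = ((-15)**2 + 18)*104 = (225 + 18)*104 = 243*104 = 25272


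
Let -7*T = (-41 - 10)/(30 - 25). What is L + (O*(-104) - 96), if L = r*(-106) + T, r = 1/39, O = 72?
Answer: -10353881/1365 ≈ -7585.3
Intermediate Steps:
r = 1/39 ≈ 0.025641
T = 51/35 (T = -(-41 - 10)/(7*(30 - 25)) = -(-51)/(7*5) = -⅐*(-51/5) = 51/35 ≈ 1.4571)
L = -1721/1365 (L = (1/39)*(-106) + 51/35 = -106/39 + 51/35 = -1721/1365 ≈ -1.2608)
L + (O*(-104) - 96) = -1721/1365 + (72*(-104) - 96) = -1721/1365 + (-7488 - 96) = -1721/1365 - 7584 = -10353881/1365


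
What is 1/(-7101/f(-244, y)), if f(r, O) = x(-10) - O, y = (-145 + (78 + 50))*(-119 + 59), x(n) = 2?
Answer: 1018/7101 ≈ 0.14336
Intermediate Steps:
y = 1020 (y = (-145 + 128)*(-60) = -17*(-60) = 1020)
f(r, O) = 2 - O
1/(-7101/f(-244, y)) = 1/(-7101/(2 - 1*1020)) = 1/(-7101/(2 - 1020)) = 1/(-7101/(-1018)) = 1/(-7101*(-1/1018)) = 1/(7101/1018) = 1018/7101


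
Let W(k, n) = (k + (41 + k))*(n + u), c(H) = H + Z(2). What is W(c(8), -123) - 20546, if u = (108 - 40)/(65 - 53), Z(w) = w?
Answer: -83110/3 ≈ -27703.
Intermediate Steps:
c(H) = 2 + H (c(H) = H + 2 = 2 + H)
u = 17/3 (u = 68/12 = 68*(1/12) = 17/3 ≈ 5.6667)
W(k, n) = (41 + 2*k)*(17/3 + n) (W(k, n) = (k + (41 + k))*(n + 17/3) = (41 + 2*k)*(17/3 + n))
W(c(8), -123) - 20546 = (697/3 + 41*(-123) + 34*(2 + 8)/3 + 2*(2 + 8)*(-123)) - 20546 = (697/3 - 5043 + (34/3)*10 + 2*10*(-123)) - 20546 = (697/3 - 5043 + 340/3 - 2460) - 20546 = -21472/3 - 20546 = -83110/3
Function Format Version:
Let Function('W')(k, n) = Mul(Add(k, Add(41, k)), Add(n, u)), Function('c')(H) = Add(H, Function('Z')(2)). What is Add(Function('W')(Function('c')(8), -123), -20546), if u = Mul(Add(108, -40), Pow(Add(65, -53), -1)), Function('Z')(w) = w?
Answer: Rational(-83110, 3) ≈ -27703.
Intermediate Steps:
Function('c')(H) = Add(2, H) (Function('c')(H) = Add(H, 2) = Add(2, H))
u = Rational(17, 3) (u = Mul(68, Pow(12, -1)) = Mul(68, Rational(1, 12)) = Rational(17, 3) ≈ 5.6667)
Function('W')(k, n) = Mul(Add(41, Mul(2, k)), Add(Rational(17, 3), n)) (Function('W')(k, n) = Mul(Add(k, Add(41, k)), Add(n, Rational(17, 3))) = Mul(Add(41, Mul(2, k)), Add(Rational(17, 3), n)))
Add(Function('W')(Function('c')(8), -123), -20546) = Add(Add(Rational(697, 3), Mul(41, -123), Mul(Rational(34, 3), Add(2, 8)), Mul(2, Add(2, 8), -123)), -20546) = Add(Add(Rational(697, 3), -5043, Mul(Rational(34, 3), 10), Mul(2, 10, -123)), -20546) = Add(Add(Rational(697, 3), -5043, Rational(340, 3), -2460), -20546) = Add(Rational(-21472, 3), -20546) = Rational(-83110, 3)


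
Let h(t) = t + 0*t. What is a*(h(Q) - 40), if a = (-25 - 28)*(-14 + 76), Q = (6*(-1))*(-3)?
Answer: 72292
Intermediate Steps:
Q = 18 (Q = -6*(-3) = 18)
a = -3286 (a = -53*62 = -3286)
h(t) = t (h(t) = t + 0 = t)
a*(h(Q) - 40) = -3286*(18 - 40) = -3286*(-22) = 72292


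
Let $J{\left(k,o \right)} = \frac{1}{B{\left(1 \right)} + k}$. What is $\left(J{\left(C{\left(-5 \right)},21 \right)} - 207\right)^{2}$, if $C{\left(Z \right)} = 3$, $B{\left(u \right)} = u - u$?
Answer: $\frac{384400}{9} \approx 42711.0$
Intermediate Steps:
$B{\left(u \right)} = 0$
$J{\left(k,o \right)} = \frac{1}{k}$ ($J{\left(k,o \right)} = \frac{1}{0 + k} = \frac{1}{k}$)
$\left(J{\left(C{\left(-5 \right)},21 \right)} - 207\right)^{2} = \left(\frac{1}{3} - 207\right)^{2} = \left(- \frac{620}{3}\right)^{2} = \frac{384400}{9}$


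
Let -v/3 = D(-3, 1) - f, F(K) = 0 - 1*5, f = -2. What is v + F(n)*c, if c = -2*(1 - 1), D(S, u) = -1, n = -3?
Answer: -3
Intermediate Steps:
F(K) = -5 (F(K) = 0 - 5 = -5)
v = -3 (v = -3*(-1 - 1*(-2)) = -3*(-1 + 2) = -3*1 = -3)
c = 0 (c = -2*0 = 0)
v + F(n)*c = -3 - 5*0 = -3 + 0 = -3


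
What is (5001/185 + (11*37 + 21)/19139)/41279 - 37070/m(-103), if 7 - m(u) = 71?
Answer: 2709026294465683/4677029583520 ≈ 579.22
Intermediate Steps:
m(u) = -64 (m(u) = 7 - 1*71 = 7 - 71 = -64)
(5001/185 + (11*37 + 21)/19139)/41279 - 37070/m(-103) = (5001/185 + (11*37 + 21)/19139)/41279 - 37070/(-64) = (5001*(1/185) + (407 + 21)*(1/19139))*(1/41279) - 37070*(-1/64) = (5001/185 + 428*(1/19139))*(1/41279) + 18535/32 = (5001/185 + 428/19139)*(1/41279) + 18535/32 = (95793319/3540715)*(1/41279) + 18535/32 = 95793319/146157174485 + 18535/32 = 2709026294465683/4677029583520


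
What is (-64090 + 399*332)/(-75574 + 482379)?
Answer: 68378/406805 ≈ 0.16809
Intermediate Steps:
(-64090 + 399*332)/(-75574 + 482379) = (-64090 + 132468)/406805 = 68378*(1/406805) = 68378/406805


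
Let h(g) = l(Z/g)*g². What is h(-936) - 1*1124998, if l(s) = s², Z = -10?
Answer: -1124898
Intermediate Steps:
h(g) = 100 (h(g) = (-10/g)²*g² = (100/g²)*g² = 100)
h(-936) - 1*1124998 = 100 - 1*1124998 = 100 - 1124998 = -1124898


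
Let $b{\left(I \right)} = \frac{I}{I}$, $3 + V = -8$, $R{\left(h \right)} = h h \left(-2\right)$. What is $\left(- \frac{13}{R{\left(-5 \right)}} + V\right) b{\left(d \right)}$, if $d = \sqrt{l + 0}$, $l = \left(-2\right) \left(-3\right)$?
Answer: $- \frac{537}{50} \approx -10.74$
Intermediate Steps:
$l = 6$
$d = \sqrt{6}$ ($d = \sqrt{6 + 0} = \sqrt{6} \approx 2.4495$)
$R{\left(h \right)} = - 2 h^{2}$ ($R{\left(h \right)} = h^{2} \left(-2\right) = - 2 h^{2}$)
$V = -11$ ($V = -3 - 8 = -11$)
$b{\left(I \right)} = 1$
$\left(- \frac{13}{R{\left(-5 \right)}} + V\right) b{\left(d \right)} = \left(- \frac{13}{\left(-2\right) \left(-5\right)^{2}} - 11\right) 1 = \left(- \frac{13}{\left(-2\right) 25} - 11\right) 1 = \left(- \frac{13}{-50} - 11\right) 1 = \left(\left(-13\right) \left(- \frac{1}{50}\right) - 11\right) 1 = \left(\frac{13}{50} - 11\right) 1 = \left(- \frac{537}{50}\right) 1 = - \frac{537}{50}$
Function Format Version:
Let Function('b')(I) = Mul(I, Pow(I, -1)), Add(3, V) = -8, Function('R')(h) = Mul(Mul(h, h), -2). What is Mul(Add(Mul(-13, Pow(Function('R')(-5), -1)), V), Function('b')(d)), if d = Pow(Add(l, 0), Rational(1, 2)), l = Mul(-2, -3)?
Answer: Rational(-537, 50) ≈ -10.740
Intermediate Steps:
l = 6
d = Pow(6, Rational(1, 2)) (d = Pow(Add(6, 0), Rational(1, 2)) = Pow(6, Rational(1, 2)) ≈ 2.4495)
Function('R')(h) = Mul(-2, Pow(h, 2)) (Function('R')(h) = Mul(Pow(h, 2), -2) = Mul(-2, Pow(h, 2)))
V = -11 (V = Add(-3, -8) = -11)
Function('b')(I) = 1
Mul(Add(Mul(-13, Pow(Function('R')(-5), -1)), V), Function('b')(d)) = Mul(Add(Mul(-13, Pow(Mul(-2, Pow(-5, 2)), -1)), -11), 1) = Mul(Add(Mul(-13, Pow(Mul(-2, 25), -1)), -11), 1) = Mul(Add(Mul(-13, Pow(-50, -1)), -11), 1) = Mul(Add(Mul(-13, Rational(-1, 50)), -11), 1) = Mul(Add(Rational(13, 50), -11), 1) = Mul(Rational(-537, 50), 1) = Rational(-537, 50)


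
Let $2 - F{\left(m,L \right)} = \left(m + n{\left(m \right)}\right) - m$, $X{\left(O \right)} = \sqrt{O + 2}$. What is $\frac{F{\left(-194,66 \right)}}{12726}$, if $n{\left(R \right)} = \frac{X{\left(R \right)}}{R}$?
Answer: $\frac{1}{6363} + \frac{2 i \sqrt{3}}{617211} \approx 0.00015716 + 5.6125 \cdot 10^{-6} i$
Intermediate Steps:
$X{\left(O \right)} = \sqrt{2 + O}$
$n{\left(R \right)} = \frac{\sqrt{2 + R}}{R}$
$F{\left(m,L \right)} = 2 - \frac{\sqrt{2 + m}}{m}$ ($F{\left(m,L \right)} = 2 - \left(\left(m + \frac{\sqrt{2 + m}}{m}\right) - m\right) = 2 - \frac{\sqrt{2 + m}}{m}$)
$\frac{F{\left(-194,66 \right)}}{12726} = \frac{2 - \frac{\sqrt{2 - 194}}{-194}}{12726} = \left(2 - - \frac{\sqrt{-192}}{194}\right) \frac{1}{12726} = \left(2 - - \frac{8 i \sqrt{3}}{194}\right) \frac{1}{12726} = \left(2 + \frac{4 i \sqrt{3}}{97}\right) \frac{1}{12726} = \frac{1}{6363} + \frac{2 i \sqrt{3}}{617211}$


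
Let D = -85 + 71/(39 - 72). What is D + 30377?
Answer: 999565/33 ≈ 30290.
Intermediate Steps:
D = -2876/33 (D = -85 + 71/(-33) = -85 + 71*(-1/33) = -85 - 71/33 = -2876/33 ≈ -87.151)
D + 30377 = -2876/33 + 30377 = 999565/33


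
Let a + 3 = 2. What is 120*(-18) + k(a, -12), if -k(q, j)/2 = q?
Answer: -2158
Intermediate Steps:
a = -1 (a = -3 + 2 = -1)
k(q, j) = -2*q
120*(-18) + k(a, -12) = 120*(-18) - 2*(-1) = -2160 + 2 = -2158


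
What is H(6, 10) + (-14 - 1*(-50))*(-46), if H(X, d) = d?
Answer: -1646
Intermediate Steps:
H(6, 10) + (-14 - 1*(-50))*(-46) = 10 + (-14 - 1*(-50))*(-46) = 10 + (-14 + 50)*(-46) = 10 + 36*(-46) = 10 - 1656 = -1646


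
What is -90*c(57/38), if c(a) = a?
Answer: -135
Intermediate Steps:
-90*c(57/38) = -5130/38 = -90*3/2 = -135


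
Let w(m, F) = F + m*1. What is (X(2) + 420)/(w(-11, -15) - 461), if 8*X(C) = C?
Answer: -1681/1948 ≈ -0.86294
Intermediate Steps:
X(C) = C/8
w(m, F) = F + m
(X(2) + 420)/(w(-11, -15) - 461) = ((⅛)*2 + 420)/((-15 - 11) - 461) = (¼ + 420)/(-26 - 461) = (1681/4)/(-487) = (1681/4)*(-1/487) = -1681/1948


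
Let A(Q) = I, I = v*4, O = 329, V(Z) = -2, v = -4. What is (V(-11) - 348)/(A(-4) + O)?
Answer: -350/313 ≈ -1.1182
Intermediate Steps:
I = -16 (I = -4*4 = -16)
A(Q) = -16
(V(-11) - 348)/(A(-4) + O) = (-2 - 348)/(-16 + 329) = -350/313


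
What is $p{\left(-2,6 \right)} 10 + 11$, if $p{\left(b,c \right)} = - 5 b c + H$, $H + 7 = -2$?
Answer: $521$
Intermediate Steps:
$H = -9$ ($H = -7 - 2 = -9$)
$p{\left(b,c \right)} = -9 - 5 b c$ ($p{\left(b,c \right)} = - 5 b c - 9 = -9 - 5 b c$)
$p{\left(-2,6 \right)} 10 + 11 = \left(-9 - \left(-10\right) 6\right) 10 + 11 = \left(-9 + 60\right) 10 + 11 = 51 \cdot 10 + 11 = 510 + 11 = 521$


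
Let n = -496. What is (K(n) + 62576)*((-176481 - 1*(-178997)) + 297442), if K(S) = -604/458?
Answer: 4298278756716/229 ≈ 1.8770e+10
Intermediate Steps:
K(S) = -302/229 (K(S) = -604*1/458 = -302/229)
(K(n) + 62576)*((-176481 - 1*(-178997)) + 297442) = (-302/229 + 62576)*((-176481 - 1*(-178997)) + 297442) = 14329602*((-176481 + 178997) + 297442)/229 = 14329602*(2516 + 297442)/229 = (14329602/229)*299958 = 4298278756716/229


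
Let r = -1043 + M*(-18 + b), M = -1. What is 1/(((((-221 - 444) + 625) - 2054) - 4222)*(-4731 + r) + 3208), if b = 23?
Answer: 1/36503372 ≈ 2.7395e-8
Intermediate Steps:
r = -1048 (r = -1043 - (-18 + 23) = -1043 - 1*5 = -1043 - 5 = -1048)
1/(((((-221 - 444) + 625) - 2054) - 4222)*(-4731 + r) + 3208) = 1/(((((-221 - 444) + 625) - 2054) - 4222)*(-4731 - 1048) + 3208) = 1/((((-665 + 625) - 2054) - 4222)*(-5779) + 3208) = 1/(((-40 - 2054) - 4222)*(-5779) + 3208) = 1/((-2094 - 4222)*(-5779) + 3208) = 1/(-6316*(-5779) + 3208) = 1/(36500164 + 3208) = 1/36503372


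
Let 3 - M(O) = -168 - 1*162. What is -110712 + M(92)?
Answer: -110379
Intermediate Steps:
M(O) = 333 (M(O) = 3 - (-168 - 1*162) = 3 - (-168 - 162) = 3 - 1*(-330) = 3 + 330 = 333)
-110712 + M(92) = -110712 + 333 = -110379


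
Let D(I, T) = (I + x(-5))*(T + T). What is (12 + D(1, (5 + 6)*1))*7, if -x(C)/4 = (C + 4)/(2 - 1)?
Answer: 854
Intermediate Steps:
x(C) = -16 - 4*C (x(C) = -4*(C + 4)/(2 - 1) = -4*(4 + C)/1 = -4*(4 + C) = -16 - 4*C)
D(I, T) = 2*T*(4 + I) (D(I, T) = (I + (-16 - 4*(-5)))*(T + T) = (I + (-16 + 20))*(2*T) = (I + 4)*(2*T) = (4 + I)*(2*T) = 2*T*(4 + I))
(12 + D(1, (5 + 6)*1))*7 = (12 + 2*((5 + 6)*1)*(4 + 1))*7 = (12 + 2*(11*1)*5)*7 = (12 + 2*11*5)*7 = (12 + 110)*7 = 122*7 = 854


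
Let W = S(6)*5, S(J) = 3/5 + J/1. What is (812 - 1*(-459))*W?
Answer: 41943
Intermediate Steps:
S(J) = ⅗ + J (S(J) = 3*(⅕) + J*1 = ⅗ + J)
W = 33 (W = (⅗ + 6)*5 = (33/5)*5 = 33)
(812 - 1*(-459))*W = (812 - 1*(-459))*33 = (812 + 459)*33 = 1271*33 = 41943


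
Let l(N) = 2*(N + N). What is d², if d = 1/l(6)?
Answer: 1/576 ≈ 0.0017361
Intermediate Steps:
l(N) = 4*N (l(N) = 2*(2*N) = 4*N)
d = 1/24 (d = 1/(4*6) = 1/24 ≈ 0.041667)
d² = (1/24)² = 1/576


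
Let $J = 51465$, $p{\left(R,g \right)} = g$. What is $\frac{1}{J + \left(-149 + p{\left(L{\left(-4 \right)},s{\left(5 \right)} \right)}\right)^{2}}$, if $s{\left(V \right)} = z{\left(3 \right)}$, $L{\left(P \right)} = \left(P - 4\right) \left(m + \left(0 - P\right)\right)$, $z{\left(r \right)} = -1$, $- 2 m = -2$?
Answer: $\frac{1}{73965} \approx 1.352 \cdot 10^{-5}$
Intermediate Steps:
$m = 1$ ($m = \left(- \frac{1}{2}\right) \left(-2\right) = 1$)
$L{\left(P \right)} = \left(1 - P\right) \left(-4 + P\right)$ ($L{\left(P \right)} = \left(P - 4\right) \left(1 + \left(0 - P\right)\right) = \left(-4 + P\right) \left(1 - P\right) = \left(1 - P\right) \left(-4 + P\right)$)
$s{\left(V \right)} = -1$
$\frac{1}{J + \left(-149 + p{\left(L{\left(-4 \right)},s{\left(5 \right)} \right)}\right)^{2}} = \frac{1}{51465 + \left(-149 - 1\right)^{2}} = \frac{1}{51465 + \left(-150\right)^{2}} = \frac{1}{51465 + 22500} = \frac{1}{73965}$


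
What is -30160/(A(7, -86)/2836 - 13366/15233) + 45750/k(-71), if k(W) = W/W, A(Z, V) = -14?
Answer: 1523445452290/19059619 ≈ 79931.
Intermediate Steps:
k(W) = 1
-30160/(A(7, -86)/2836 - 13366/15233) + 45750/k(-71) = -30160/(-14/2836 - 13366/15233) + 45750/1 = -30160/(-14*1/2836 - 13366*1/15233) + 45750*1 = -30160/(-7/1418 - 13366/15233) + 45750 = -30160/(-19059619/21600394) + 45750 = -30160*(-21600394/19059619) + 45750 = 651467883040/19059619 + 45750 = 1523445452290/19059619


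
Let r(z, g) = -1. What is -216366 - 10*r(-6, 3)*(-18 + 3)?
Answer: -216516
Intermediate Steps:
-216366 - 10*r(-6, 3)*(-18 + 3) = -216366 - 10*(-1)*(-18 + 3) = -216366 - (-10)*(-15) = -216366 - 1*150 = -216366 - 150 = -216516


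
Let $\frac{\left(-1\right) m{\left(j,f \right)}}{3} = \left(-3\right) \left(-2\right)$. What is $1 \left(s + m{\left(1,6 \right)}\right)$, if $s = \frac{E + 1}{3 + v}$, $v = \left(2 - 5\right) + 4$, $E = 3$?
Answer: $-17$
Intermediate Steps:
$v = 1$ ($v = -3 + 4 = 1$)
$m{\left(j,f \right)} = -18$ ($m{\left(j,f \right)} = - 3 \left(\left(-3\right) \left(-2\right)\right) = \left(-3\right) 6 = -18$)
$s = 1$ ($s = \frac{3 + 1}{3 + 1} = \frac{4}{4} = 4 \cdot \frac{1}{4} = 1$)
$1 \left(s + m{\left(1,6 \right)}\right) = 1 \left(1 - 18\right) = 1 \left(-17\right) = -17$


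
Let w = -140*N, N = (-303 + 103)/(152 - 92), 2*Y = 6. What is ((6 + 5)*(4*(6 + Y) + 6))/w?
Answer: 99/100 ≈ 0.99000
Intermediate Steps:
Y = 3 (Y = (1/2)*6 = 3)
N = -10/3 (N = -200/60 = -200*1/60 = -10/3 ≈ -3.3333)
w = 1400/3 (w = -140*(-10/3) = 1400/3 ≈ 466.67)
((6 + 5)*(4*(6 + Y) + 6))/w = ((6 + 5)*(4*(6 + 3) + 6))/(1400/3) = (11*(4*9 + 6))*(3/1400) = (11*(36 + 6))*(3/1400) = (11*42)*(3/1400) = 462*(3/1400) = 99/100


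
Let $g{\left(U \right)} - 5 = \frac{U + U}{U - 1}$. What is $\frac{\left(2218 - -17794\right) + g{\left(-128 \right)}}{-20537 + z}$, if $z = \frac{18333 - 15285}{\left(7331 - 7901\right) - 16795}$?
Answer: $- \frac{44844226885}{46005018837} \approx -0.97477$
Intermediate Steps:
$g{\left(U \right)} = 5 + \frac{2 U}{-1 + U}$ ($g{\left(U \right)} = 5 + \frac{U + U}{U - 1} = 5 + \frac{2 U}{-1 + U}$)
$z = - \frac{3048}{17365}$ ($z = \frac{3048}{-570 - 16795} = \frac{3048}{-17365} = 3048 \left(- \frac{1}{17365}\right) = - \frac{3048}{17365} \approx -0.17553$)
$\frac{\left(2218 - -17794\right) + g{\left(-128 \right)}}{-20537 + z} = \frac{\left(2218 - -17794\right) + \frac{-5 + 7 \left(-128\right)}{-1 - 128}}{-20537 - \frac{3048}{17365}} = \frac{\left(2218 + 17794\right) + \frac{-5 - 896}{-129}}{- \frac{356628053}{17365}} = \left(20012 - - \frac{901}{129}\right) \left(- \frac{17365}{356628053}\right) = \left(20012 + \frac{901}{129}\right) \left(- \frac{17365}{356628053}\right) = \frac{2582449}{129} \left(- \frac{17365}{356628053}\right) = - \frac{44844226885}{46005018837}$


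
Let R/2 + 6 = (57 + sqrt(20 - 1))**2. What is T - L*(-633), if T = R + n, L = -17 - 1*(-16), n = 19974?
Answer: 25865 + 228*sqrt(19) ≈ 26859.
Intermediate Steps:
R = -12 + 2*(57 + sqrt(19))**2 (R = -12 + 2*(57 + sqrt(20 - 1))**2 = -12 + 2*(57 + sqrt(19))**2 ≈ 7517.8)
L = -1 (L = -17 + 16 = -1)
T = 26498 + 228*sqrt(19) (T = (6524 + 228*sqrt(19)) + 19974 = 26498 + 228*sqrt(19) ≈ 27492.)
T - L*(-633) = (26498 + 228*sqrt(19)) - (-1)*(-633) = (26498 + 228*sqrt(19)) - 1*633 = (26498 + 228*sqrt(19)) - 633 = 25865 + 228*sqrt(19)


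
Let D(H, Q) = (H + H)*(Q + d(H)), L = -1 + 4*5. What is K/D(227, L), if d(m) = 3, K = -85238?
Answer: -42619/4994 ≈ -8.5340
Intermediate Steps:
L = 19 (L = -1 + 20 = 19)
D(H, Q) = 2*H*(3 + Q) (D(H, Q) = (H + H)*(Q + 3) = (2*H)*(3 + Q) = 2*H*(3 + Q))
K/D(227, L) = -85238*1/(454*(3 + 19)) = -85238/(2*227*22) = -85238/9988 = -85238*1/9988 = -42619/4994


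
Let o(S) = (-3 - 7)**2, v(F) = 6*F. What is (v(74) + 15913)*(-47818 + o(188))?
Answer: -780523326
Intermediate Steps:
o(S) = 100 (o(S) = (-10)**2 = 100)
(v(74) + 15913)*(-47818 + o(188)) = (6*74 + 15913)*(-47818 + 100) = (444 + 15913)*(-47718) = 16357*(-47718) = -780523326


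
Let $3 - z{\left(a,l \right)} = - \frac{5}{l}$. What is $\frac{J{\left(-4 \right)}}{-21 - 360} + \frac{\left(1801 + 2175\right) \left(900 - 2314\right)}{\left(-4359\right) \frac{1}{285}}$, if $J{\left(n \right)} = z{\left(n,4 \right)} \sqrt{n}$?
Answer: $\frac{534096080}{1453} - \frac{17 i}{762} \approx 3.6758 \cdot 10^{5} - 0.02231 i$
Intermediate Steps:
$z{\left(a,l \right)} = 3 + \frac{5}{l}$ ($z{\left(a,l \right)} = 3 - - \frac{5}{l} = 3 + \frac{5}{l}$)
$J{\left(n \right)} = \frac{17 \sqrt{n}}{4}$ ($J{\left(n \right)} = \left(3 + \frac{5}{4}\right) \sqrt{n} = \frac{17 \sqrt{n}}{4}$)
$\frac{J{\left(-4 \right)}}{-21 - 360} + \frac{\left(1801 + 2175\right) \left(900 - 2314\right)}{\left(-4359\right) \frac{1}{285}} = \frac{\frac{17}{4} \sqrt{-4}}{-21 - 360} + \frac{\left(1801 + 2175\right) \left(900 - 2314\right)}{\left(-4359\right) \frac{1}{285}} = \frac{\frac{17}{4} \cdot 2 i}{-21 - 360} + \frac{3976 \left(-1414\right)}{\left(-4359\right) \frac{1}{285}} = \frac{\frac{17}{2} i}{-381} - \frac{5622064}{- \frac{1453}{95}} = \frac{17 i}{2} \left(- \frac{1}{381}\right) - - \frac{534096080}{1453} = - \frac{17 i}{762} + \frac{534096080}{1453} = \frac{534096080}{1453} - \frac{17 i}{762}$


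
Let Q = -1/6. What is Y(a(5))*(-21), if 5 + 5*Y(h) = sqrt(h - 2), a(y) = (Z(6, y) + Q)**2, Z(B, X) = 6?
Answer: 21 - 7*sqrt(1153)/10 ≈ -2.7691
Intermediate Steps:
Q = -1/6 (Q = -1*1/6 = -1/6 ≈ -0.16667)
a(y) = 1225/36 (a(y) = (6 - 1/6)**2 = (35/6)**2 = 1225/36)
Y(h) = -1 + sqrt(-2 + h)/5 (Y(h) = -1 + sqrt(h - 2)/5 = -1 + sqrt(-2 + h)/5)
Y(a(5))*(-21) = (-1 + sqrt(-2 + 1225/36)/5)*(-21) = (-1 + sqrt(1153/36)/5)*(-21) = (-1 + (sqrt(1153)/6)/5)*(-21) = (-1 + sqrt(1153)/30)*(-21) = 21 - 7*sqrt(1153)/10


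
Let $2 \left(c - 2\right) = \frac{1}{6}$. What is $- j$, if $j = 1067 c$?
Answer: $- \frac{26675}{12} \approx -2222.9$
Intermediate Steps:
$c = \frac{25}{12}$ ($c = 2 + \frac{1}{2 \cdot 6} = 2 + \frac{1}{2} \cdot \frac{1}{6} = 2 + \frac{1}{12} = \frac{25}{12} \approx 2.0833$)
$j = \frac{26675}{12}$ ($j = 1067 \cdot \frac{25}{12} = \frac{26675}{12} \approx 2222.9$)
$- j = \left(-1\right) \frac{26675}{12} = - \frac{26675}{12}$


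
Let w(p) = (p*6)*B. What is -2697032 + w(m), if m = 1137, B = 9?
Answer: -2635634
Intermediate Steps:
w(p) = 54*p (w(p) = (p*6)*9 = (6*p)*9 = 54*p)
-2697032 + w(m) = -2697032 + 54*1137 = -2697032 + 61398 = -2635634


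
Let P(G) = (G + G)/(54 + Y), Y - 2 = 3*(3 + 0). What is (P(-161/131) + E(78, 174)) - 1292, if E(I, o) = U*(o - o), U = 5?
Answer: -11001702/8515 ≈ -1292.0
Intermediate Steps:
E(I, o) = 0 (E(I, o) = 5*(o - o) = 5*0 = 0)
Y = 11 (Y = 2 + 3*(3 + 0) = 2 + 3*3 = 2 + 9 = 11)
P(G) = 2*G/65 (P(G) = (G + G)/(54 + 11) = (2*G)/65 = (2*G)*(1/65) = 2*G/65)
(P(-161/131) + E(78, 174)) - 1292 = (2*(-161/131)/65 + 0) - 1292 = (2*(-161*1/131)/65 + 0) - 1292 = ((2/65)*(-161/131) + 0) - 1292 = (-322/8515 + 0) - 1292 = -322/8515 - 1292 = -11001702/8515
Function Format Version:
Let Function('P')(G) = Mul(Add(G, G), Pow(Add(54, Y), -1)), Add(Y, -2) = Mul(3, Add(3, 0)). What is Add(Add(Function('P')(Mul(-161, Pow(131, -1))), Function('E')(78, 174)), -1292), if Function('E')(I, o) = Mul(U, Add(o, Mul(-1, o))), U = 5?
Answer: Rational(-11001702, 8515) ≈ -1292.0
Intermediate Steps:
Function('E')(I, o) = 0 (Function('E')(I, o) = Mul(5, Add(o, Mul(-1, o))) = Mul(5, 0) = 0)
Y = 11 (Y = Add(2, Mul(3, Add(3, 0))) = Add(2, Mul(3, 3)) = Add(2, 9) = 11)
Function('P')(G) = Mul(Rational(2, 65), G) (Function('P')(G) = Mul(Add(G, G), Pow(Add(54, 11), -1)) = Mul(Mul(2, G), Pow(65, -1)) = Mul(Mul(2, G), Rational(1, 65)) = Mul(Rational(2, 65), G))
Add(Add(Function('P')(Mul(-161, Pow(131, -1))), Function('E')(78, 174)), -1292) = Add(Add(Mul(Rational(2, 65), Mul(-161, Pow(131, -1))), 0), -1292) = Add(Add(Mul(Rational(2, 65), Mul(-161, Rational(1, 131))), 0), -1292) = Add(Add(Mul(Rational(2, 65), Rational(-161, 131)), 0), -1292) = Add(Add(Rational(-322, 8515), 0), -1292) = Add(Rational(-322, 8515), -1292) = Rational(-11001702, 8515)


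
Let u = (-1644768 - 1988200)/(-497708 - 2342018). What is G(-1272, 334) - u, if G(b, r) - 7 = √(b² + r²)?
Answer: 8122557/1419863 + 2*√432385 ≈ 1320.8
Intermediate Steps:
u = 1816484/1419863 (u = -3632968/(-2839726) = -3632968*(-1/2839726) = 1816484/1419863 ≈ 1.2793)
G(b, r) = 7 + √(b² + r²)
G(-1272, 334) - u = (7 + √((-1272)² + 334²)) - 1*1816484/1419863 = (7 + √(1617984 + 111556)) - 1816484/1419863 = (7 + √1729540) - 1816484/1419863 = (7 + 2*√432385) - 1816484/1419863 = 8122557/1419863 + 2*√432385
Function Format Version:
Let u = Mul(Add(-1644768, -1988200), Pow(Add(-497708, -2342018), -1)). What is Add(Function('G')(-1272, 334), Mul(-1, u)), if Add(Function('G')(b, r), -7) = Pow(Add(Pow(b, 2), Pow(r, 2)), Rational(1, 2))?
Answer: Add(Rational(8122557, 1419863), Mul(2, Pow(432385, Rational(1, 2)))) ≈ 1320.8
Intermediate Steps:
u = Rational(1816484, 1419863) (u = Mul(-3632968, Pow(-2839726, -1)) = Mul(-3632968, Rational(-1, 2839726)) = Rational(1816484, 1419863) ≈ 1.2793)
Function('G')(b, r) = Add(7, Pow(Add(Pow(b, 2), Pow(r, 2)), Rational(1, 2)))
Add(Function('G')(-1272, 334), Mul(-1, u)) = Add(Add(7, Pow(Add(Pow(-1272, 2), Pow(334, 2)), Rational(1, 2))), Mul(-1, Rational(1816484, 1419863))) = Add(Add(7, Pow(Add(1617984, 111556), Rational(1, 2))), Rational(-1816484, 1419863)) = Add(Add(7, Pow(1729540, Rational(1, 2))), Rational(-1816484, 1419863)) = Add(Add(7, Mul(2, Pow(432385, Rational(1, 2)))), Rational(-1816484, 1419863)) = Add(Rational(8122557, 1419863), Mul(2, Pow(432385, Rational(1, 2))))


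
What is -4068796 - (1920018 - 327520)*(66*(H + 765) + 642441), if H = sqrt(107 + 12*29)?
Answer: -1103495300434 - 105104868*sqrt(455) ≈ -1.1057e+12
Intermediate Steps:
H = sqrt(455) (H = sqrt(107 + 348) = sqrt(455) ≈ 21.331)
-4068796 - (1920018 - 327520)*(66*(H + 765) + 642441) = -4068796 - (1920018 - 327520)*(66*(sqrt(455) + 765) + 642441) = -4068796 - 1592498*(66*(765 + sqrt(455)) + 642441) = -4068796 - 1592498*((50490 + 66*sqrt(455)) + 642441) = -4068796 - 1592498*(692931 + 66*sqrt(455)) = -4068796 - (1103491231638 + 105104868*sqrt(455)) = -4068796 + (-1103491231638 - 105104868*sqrt(455)) = -1103495300434 - 105104868*sqrt(455)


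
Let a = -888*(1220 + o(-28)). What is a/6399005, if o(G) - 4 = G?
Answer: -1062048/6399005 ≈ -0.16597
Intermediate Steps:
o(G) = 4 + G
a = -1062048 (a = -888*(1220 + (4 - 28)) = -888*(1220 - 24) = -888*1196 = -1062048)
a/6399005 = -1062048/6399005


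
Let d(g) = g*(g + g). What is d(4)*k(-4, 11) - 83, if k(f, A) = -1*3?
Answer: -179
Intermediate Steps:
k(f, A) = -3
d(g) = 2*g² (d(g) = g*(2*g) = 2*g²)
d(4)*k(-4, 11) - 83 = (2*4²)*(-3) - 83 = (2*16)*(-3) - 83 = 32*(-3) - 83 = -96 - 83 = -179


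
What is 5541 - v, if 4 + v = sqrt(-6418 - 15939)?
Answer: 5545 - I*sqrt(22357) ≈ 5545.0 - 149.52*I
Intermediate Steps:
v = -4 + I*sqrt(22357) (v = -4 + sqrt(-6418 - 15939) = -4 + sqrt(-22357) = -4 + I*sqrt(22357) ≈ -4.0 + 149.52*I)
5541 - v = 5541 - (-4 + I*sqrt(22357)) = 5541 + (4 - I*sqrt(22357)) = 5545 - I*sqrt(22357)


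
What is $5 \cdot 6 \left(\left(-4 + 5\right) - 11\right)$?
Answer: $-300$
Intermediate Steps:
$5 \cdot 6 \left(\left(-4 + 5\right) - 11\right) = 30 \left(1 - 11\right) = 30 \left(-10\right) = -300$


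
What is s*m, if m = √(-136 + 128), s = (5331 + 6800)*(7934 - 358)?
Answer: 183808912*I*√2 ≈ 2.5994e+8*I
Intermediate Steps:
s = 91904456 (s = 12131*7576 = 91904456)
m = 2*I*√2 (m = √(-8) = 2*I*√2 ≈ 2.8284*I)
s*m = 91904456*(2*I*√2) = 183808912*I*√2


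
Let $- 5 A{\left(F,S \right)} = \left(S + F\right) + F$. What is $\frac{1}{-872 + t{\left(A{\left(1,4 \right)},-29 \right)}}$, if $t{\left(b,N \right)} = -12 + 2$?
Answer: $- \frac{1}{882} \approx -0.0011338$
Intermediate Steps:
$A{\left(F,S \right)} = - \frac{2 F}{5} - \frac{S}{5}$ ($A{\left(F,S \right)} = - \frac{\left(S + F\right) + F}{5} = - \frac{\left(F + S\right) + F}{5} = - \frac{S + 2 F}{5} = - \frac{2 F}{5} - \frac{S}{5}$)
$t{\left(b,N \right)} = -10$
$\frac{1}{-872 + t{\left(A{\left(1,4 \right)},-29 \right)}} = \frac{1}{-872 - 10} = \frac{1}{-882} = - \frac{1}{882}$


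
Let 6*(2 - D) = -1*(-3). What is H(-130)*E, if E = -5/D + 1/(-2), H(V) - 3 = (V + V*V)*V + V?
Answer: 50145221/6 ≈ 8.3575e+6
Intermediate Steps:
D = 3/2 (D = 2 - (-1)*(-3)/6 = 2 - ⅙*3 = 2 - ½ = 3/2 ≈ 1.5000)
H(V) = 3 + V + V*(V + V²) (H(V) = 3 + ((V + V*V)*V + V) = 3 + ((V + V²)*V + V) = 3 + (V*(V + V²) + V) = 3 + (V + V*(V + V²)) = 3 + V + V*(V + V²))
E = -23/6 (E = -5/3/2 + 1/(-2) = -5*⅔ + 1*(-½) = -10/3 - ½ = -23/6 ≈ -3.8333)
H(-130)*E = (3 - 130 + (-130)² + (-130)³)*(-23/6) = (3 - 130 + 16900 - 2197000)*(-23/6) = -2180227*(-23/6) = 50145221/6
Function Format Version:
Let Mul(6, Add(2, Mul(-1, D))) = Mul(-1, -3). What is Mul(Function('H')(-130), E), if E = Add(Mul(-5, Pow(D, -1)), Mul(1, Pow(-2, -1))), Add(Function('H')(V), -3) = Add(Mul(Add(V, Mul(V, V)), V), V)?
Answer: Rational(50145221, 6) ≈ 8.3575e+6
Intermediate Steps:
D = Rational(3, 2) (D = Add(2, Mul(Rational(-1, 6), Mul(-1, -3))) = Add(2, Mul(Rational(-1, 6), 3)) = Add(2, Rational(-1, 2)) = Rational(3, 2) ≈ 1.5000)
Function('H')(V) = Add(3, V, Mul(V, Add(V, Pow(V, 2)))) (Function('H')(V) = Add(3, Add(Mul(Add(V, Mul(V, V)), V), V)) = Add(3, Add(Mul(Add(V, Pow(V, 2)), V), V)) = Add(3, Add(Mul(V, Add(V, Pow(V, 2))), V)) = Add(3, Add(V, Mul(V, Add(V, Pow(V, 2))))) = Add(3, V, Mul(V, Add(V, Pow(V, 2)))))
E = Rational(-23, 6) (E = Add(Mul(-5, Pow(Rational(3, 2), -1)), Mul(1, Pow(-2, -1))) = Add(Mul(-5, Rational(2, 3)), Mul(1, Rational(-1, 2))) = Add(Rational(-10, 3), Rational(-1, 2)) = Rational(-23, 6) ≈ -3.8333)
Mul(Function('H')(-130), E) = Mul(Add(3, -130, Pow(-130, 2), Pow(-130, 3)), Rational(-23, 6)) = Mul(Add(3, -130, 16900, -2197000), Rational(-23, 6)) = Mul(-2180227, Rational(-23, 6)) = Rational(50145221, 6)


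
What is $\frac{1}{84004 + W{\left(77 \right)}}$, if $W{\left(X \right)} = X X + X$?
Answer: $\frac{1}{90010} \approx 1.111 \cdot 10^{-5}$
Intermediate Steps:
$W{\left(X \right)} = X + X^{2}$ ($W{\left(X \right)} = X^{2} + X = X + X^{2}$)
$\frac{1}{84004 + W{\left(77 \right)}} = \frac{1}{84004 + 77 \left(1 + 77\right)} = \frac{1}{84004 + 77 \cdot 78} = \frac{1}{84004 + 6006} = \frac{1}{90010}$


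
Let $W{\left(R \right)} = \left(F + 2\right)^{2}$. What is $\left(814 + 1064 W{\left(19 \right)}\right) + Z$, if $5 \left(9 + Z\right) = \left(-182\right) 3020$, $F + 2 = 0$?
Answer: $-109123$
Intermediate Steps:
$F = -2$ ($F = -2 + 0 = -2$)
$Z = -109937$ ($Z = -9 + \frac{\left(-182\right) 3020}{5} = -9 + \frac{1}{5} \left(-549640\right) = -9 - 109928 = -109937$)
$W{\left(R \right)} = 0$ ($W{\left(R \right)} = \left(-2 + 2\right)^{2} = 0^{2} = 0$)
$\left(814 + 1064 W{\left(19 \right)}\right) + Z = \left(814 + 1064 \cdot 0\right) - 109937 = \left(814 + 0\right) - 109937 = 814 - 109937 = -109123$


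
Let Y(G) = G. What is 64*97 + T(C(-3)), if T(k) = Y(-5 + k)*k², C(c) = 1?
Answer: 6204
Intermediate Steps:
T(k) = k²*(-5 + k) (T(k) = (-5 + k)*k² = k²*(-5 + k))
64*97 + T(C(-3)) = 64*97 + 1²*(-5 + 1) = 6208 + 1*(-4) = 6208 - 4 = 6204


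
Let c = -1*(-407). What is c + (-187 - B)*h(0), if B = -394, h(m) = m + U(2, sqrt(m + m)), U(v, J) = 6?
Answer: 1649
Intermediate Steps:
c = 407
h(m) = 6 + m (h(m) = m + 6 = 6 + m)
c + (-187 - B)*h(0) = 407 + (-187 - 1*(-394))*(6 + 0) = 407 + (-187 + 394)*6 = 407 + 207*6 = 407 + 1242 = 1649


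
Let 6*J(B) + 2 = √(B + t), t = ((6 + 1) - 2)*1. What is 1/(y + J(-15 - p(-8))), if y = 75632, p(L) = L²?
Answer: 453790/34320894029 - I*√74/34320894029 ≈ 1.3222e-5 - 2.5064e-10*I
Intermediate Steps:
t = 5 (t = (7 - 2)*1 = 5*1 = 5)
J(B) = -⅓ + √(5 + B)/6 (J(B) = -⅓ + √(B + 5)/6 = -⅓ + √(5 + B)/6)
1/(y + J(-15 - p(-8))) = 1/(75632 + (-⅓ + √(5 + (-15 - 1*(-8)²))/6)) = 1/(75632 + (-⅓ + √(5 + (-15 - 1*64))/6)) = 1/(75632 + (-⅓ + √(5 + (-15 - 64))/6)) = 1/(75632 + (-⅓ + √(5 - 79)/6)) = 1/(75632 + (-⅓ + √(-74)/6)) = 1/(75632 + (-⅓ + (I*√74)/6)) = 1/(75632 + (-⅓ + I*√74/6)) = 1/(226895/3 + I*√74/6)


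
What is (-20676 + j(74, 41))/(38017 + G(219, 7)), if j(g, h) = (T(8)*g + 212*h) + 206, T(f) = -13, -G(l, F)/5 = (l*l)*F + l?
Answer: 12740/1641713 ≈ 0.0077602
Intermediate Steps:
G(l, F) = -5*l - 5*F*l² (G(l, F) = -5*((l*l)*F + l) = -5*(l²*F + l) = -5*(F*l² + l) = -5*(l + F*l²) = -5*l - 5*F*l²)
j(g, h) = 206 - 13*g + 212*h (j(g, h) = (-13*g + 212*h) + 206 = 206 - 13*g + 212*h)
(-20676 + j(74, 41))/(38017 + G(219, 7)) = (-20676 + (206 - 13*74 + 212*41))/(38017 - 5*219*(1 + 7*219)) = (-20676 + (206 - 962 + 8692))/(38017 - 5*219*(1 + 1533)) = (-20676 + 7936)/(38017 - 5*219*1534) = -12740/(38017 - 1679730) = -12740/(-1641713) = -12740*(-1/1641713) = 12740/1641713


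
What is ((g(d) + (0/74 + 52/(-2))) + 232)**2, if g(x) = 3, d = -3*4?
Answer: 43681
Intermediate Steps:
d = -12
((g(d) + (0/74 + 52/(-2))) + 232)**2 = ((3 + (0/74 + 52/(-2))) + 232)**2 = ((3 + (0*(1/74) + 52*(-1/2))) + 232)**2 = ((3 + (0 - 26)) + 232)**2 = ((3 - 26) + 232)**2 = (-23 + 232)**2 = 209**2 = 43681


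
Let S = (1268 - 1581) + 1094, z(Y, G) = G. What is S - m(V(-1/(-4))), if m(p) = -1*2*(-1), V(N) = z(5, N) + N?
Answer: 779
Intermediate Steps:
V(N) = 2*N (V(N) = N + N = 2*N)
S = 781 (S = -313 + 1094 = 781)
m(p) = 2 (m(p) = -2*(-1) = 2)
S - m(V(-1/(-4))) = 781 - 1*2 = 781 - 2 = 779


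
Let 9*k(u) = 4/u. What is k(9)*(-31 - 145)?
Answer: -704/81 ≈ -8.6914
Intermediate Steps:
k(u) = 4/(9*u) (k(u) = (4/u)/9 = 4/(9*u))
k(9)*(-31 - 145) = ((4/9)/9)*(-31 - 145) = ((4/9)*(1/9))*(-176) = (4/81)*(-176) = -704/81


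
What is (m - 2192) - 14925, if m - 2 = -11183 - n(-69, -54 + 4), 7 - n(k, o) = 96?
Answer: -28209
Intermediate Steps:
n(k, o) = -89 (n(k, o) = 7 - 1*96 = 7 - 96 = -89)
m = -11092 (m = 2 + (-11183 - 1*(-89)) = 2 + (-11183 + 89) = 2 - 11094 = -11092)
(m - 2192) - 14925 = (-11092 - 2192) - 14925 = -13284 - 14925 = -28209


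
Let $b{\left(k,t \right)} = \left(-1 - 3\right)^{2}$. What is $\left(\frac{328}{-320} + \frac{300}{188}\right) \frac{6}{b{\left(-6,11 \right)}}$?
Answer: $\frac{3219}{15040} \approx 0.21403$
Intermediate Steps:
$b{\left(k,t \right)} = 16$ ($b{\left(k,t \right)} = \left(-4\right)^{2} = 16$)
$\left(\frac{328}{-320} + \frac{300}{188}\right) \frac{6}{b{\left(-6,11 \right)}} = \left(\frac{328}{-320} + \frac{300}{188}\right) \frac{6}{16} = \left(328 \left(- \frac{1}{320}\right) + 300 \cdot \frac{1}{188}\right) 6 \cdot \frac{1}{16} = \left(- \frac{41}{40} + \frac{75}{47}\right) \frac{3}{8} = \frac{1073}{1880} \cdot \frac{3}{8} = \frac{3219}{15040}$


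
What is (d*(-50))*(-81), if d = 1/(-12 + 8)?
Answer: -2025/2 ≈ -1012.5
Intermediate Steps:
d = -¼ (d = 1/(-4) = -¼ ≈ -0.25000)
(d*(-50))*(-81) = -¼*(-50)*(-81) = (25/2)*(-81) = -2025/2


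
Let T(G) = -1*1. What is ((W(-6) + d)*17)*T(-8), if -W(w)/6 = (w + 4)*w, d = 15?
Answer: 969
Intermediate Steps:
W(w) = -6*w*(4 + w) (W(w) = -6*(w + 4)*w = -6*(4 + w)*w = -6*w*(4 + w))
T(G) = -1
((W(-6) + d)*17)*T(-8) = ((-6*(-6)*(4 - 6) + 15)*17)*(-1) = ((-6*(-6)*(-2) + 15)*17)*(-1) = ((-72 + 15)*17)*(-1) = -57*17*(-1) = -969*(-1) = 969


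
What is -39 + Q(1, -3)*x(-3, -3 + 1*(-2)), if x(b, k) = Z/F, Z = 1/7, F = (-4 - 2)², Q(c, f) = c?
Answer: -9827/252 ≈ -38.996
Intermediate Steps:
F = 36 (F = (-6)² = 36)
Z = ⅐ ≈ 0.14286
x(b, k) = 1/252 (x(b, k) = (⅐)/36 = (⅐)*(1/36) = 1/252)
-39 + Q(1, -3)*x(-3, -3 + 1*(-2)) = -39 + 1*(1/252) = -39 + 1/252 = -9827/252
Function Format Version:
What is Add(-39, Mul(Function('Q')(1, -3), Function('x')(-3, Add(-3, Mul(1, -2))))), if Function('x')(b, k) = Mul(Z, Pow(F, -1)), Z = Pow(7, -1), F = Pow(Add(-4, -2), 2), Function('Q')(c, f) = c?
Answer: Rational(-9827, 252) ≈ -38.996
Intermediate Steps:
F = 36 (F = Pow(-6, 2) = 36)
Z = Rational(1, 7) ≈ 0.14286
Function('x')(b, k) = Rational(1, 252) (Function('x')(b, k) = Mul(Rational(1, 7), Pow(36, -1)) = Mul(Rational(1, 7), Rational(1, 36)) = Rational(1, 252))
Add(-39, Mul(Function('Q')(1, -3), Function('x')(-3, Add(-3, Mul(1, -2))))) = Add(-39, Mul(1, Rational(1, 252))) = Add(-39, Rational(1, 252)) = Rational(-9827, 252)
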